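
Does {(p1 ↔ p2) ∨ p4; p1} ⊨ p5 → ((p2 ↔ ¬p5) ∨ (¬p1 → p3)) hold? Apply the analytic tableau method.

Initial set: {((p1 ↔ p2) ∨ p4); p1; ¬(p5 → ((p2 ↔ ¬p5) ∨ (¬p1 → p3)))}.
¬(p5 → ((p2 ↔ ¬p5) ∨ (¬p1 → p3))): α-rule — add p5, ¬((p2 ↔ ¬p5) ∨ (¬p1 → p3)).
¬((p2 ↔ ¬p5) ∨ (¬p1 → p3)): α-rule — add ¬(p2 ↔ ¬p5), ¬(¬p1 → p3).
¬(¬p1 → p3): α-rule — add ¬p1, ¬p3.
× closes — contains both p1 and ¬p1.
All 1 branch closes.
Every branch closed, so the premises entail the conclusion.

Yes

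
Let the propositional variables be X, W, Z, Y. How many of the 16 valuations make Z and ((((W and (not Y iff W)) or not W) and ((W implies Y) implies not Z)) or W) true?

Initial set: {T (Z and ((((W and (not Y iff W)) or not W) and ((W implies Y) implies not Z)) or W))}.
T (Z and ((((W and (not Y iff W)) or not W) and ((W implies Y) implies not Z)) or W)): α-rule — add T Z, T ((((W and (not Y iff W)) or not W) and ((W implies Y) implies not Z)) or W).
T ((((W and (not Y iff W)) or not W) and ((W implies Y) implies not Z)) or W): β-rule — branch into T (((W and (not Y iff W)) or not W) and ((W implies Y) implies not Z))  //  T W.
  branch 1 (add T (((W and (not Y iff W)) or not W) and ((W implies Y) implies not Z))):
    T (((W and (not Y iff W)) or not W) and ((W implies Y) implies not Z)): α-rule — add T ((W and (not Y iff W)) or not W), T ((W implies Y) implies not Z).
    T ((W and (not Y iff W)) or not W): β-rule — branch into T (W and (not Y iff W))  //  T not W.
      branch 1.1 (add T (W and (not Y iff W))):
        T (W and (not Y iff W)): α-rule — add T W, T (not Y iff W).
        T ((W implies Y) implies not Z): β-rule — branch into F (W implies Y)  //  T not Z.
          branch 1.1.1 (add F (W implies Y)):
            F (W implies Y): α-rule — add T W, F Y.
            T (not Y iff W): β-rule — branch into T not Y, T W  //  F not Y, F W.
              branch 1.1.1.1 (add T not Y, T W):
                ○ open, literals {W=T, Y=F, Z=T}.
              branch 1.1.1.2 (add F not Y, F W):
                × closes — contains both Y and not Y.
          branch 1.1.2 (add T not Z):
            × closes — contains both Z and not Z.
      branch 1.2 (add T not W):
        T ((W implies Y) implies not Z): β-rule — branch into F (W implies Y)  //  T not Z.
          branch 1.2.1 (add F (W implies Y)):
            F (W implies Y): α-rule — add T W, F Y.
            × closes — contains both W and not W.
          branch 1.2.2 (add T not Z):
            × closes — contains both Z and not Z.
  branch 2 (add T W):
    ○ open, literals {W=T, Z=T}.
4 branches closed, 2 open.
Each open branch fixes some atoms; the unmentioned ones are free. Counting distinct full assignments: branch {W=T, Y=F, Z=T} (X) contributes 2 new; branch {W=T, Z=T} (X, Y) contributes 2 new. Total: 4.

4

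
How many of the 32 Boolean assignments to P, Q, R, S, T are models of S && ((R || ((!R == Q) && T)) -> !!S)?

16

Initial set: {(S && ((R || ((!R == Q) && T)) -> !!S))}.
(S && ((R || ((!R == Q) && T)) -> !!S)): α-rule — add S, ((R || ((!R == Q) && T)) -> !!S).
((R || ((!R == Q) && T)) -> !!S): β-rule — branch into !(R || ((!R == Q) && T))  //  !!S.
  branch 1 (add !(R || ((!R == Q) && T))):
    !(R || ((!R == Q) && T)): α-rule — add !R, !((!R == Q) && T).
    !((!R == Q) && T): β-rule — branch into !(!R == Q)  //  !T.
      branch 1.1 (add !(!R == Q)):
        !(!R == Q): β-rule — branch into !R, !Q  //  !!R, Q.
          branch 1.1.1 (add !R, !Q):
            ○ open, literals {Q=F, R=F, S=T}.
          branch 1.1.2 (add !!R, Q):
            × closes — contains both R and !R.
      branch 1.2 (add !T):
        ○ open, literals {R=F, S=T, T=F}.
  branch 2 (add !!S):
    !!S: drop double negation, giving S.
    ○ open, literals {S=T}.
1 branch closed, 3 open.
Each open branch fixes some atoms; the unmentioned ones are free. Counting distinct full assignments: branch {Q=F, R=F, S=T} (P, T) contributes 4 new; branch {R=F, S=T, T=F} (P, Q) contributes 2 new; branch {S=T} (P, Q, R, T) contributes 10 new. Total: 16.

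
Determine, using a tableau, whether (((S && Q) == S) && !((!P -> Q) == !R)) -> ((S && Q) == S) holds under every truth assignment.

Valid

Assume the negation and expand:
Initial set: {!((((S && Q) == S) && !((!P -> Q) == !R)) -> ((S && Q) == S))}.
!((((S && Q) == S) && !((!P -> Q) == !R)) -> ((S && Q) == S)): α-rule — add (((S && Q) == S) && !((!P -> Q) == !R)), !((S && Q) == S).
(((S && Q) == S) && !((!P -> Q) == !R)): α-rule — add ((S && Q) == S), !((!P -> Q) == !R).
!((S && Q) == S): β-rule — branch into (S && Q), !S  //  !(S && Q), S.
  branch 1 (add (S && Q), !S):
    (S && Q): α-rule — add S, Q.
    × closes — contains both S and !S.
  branch 2 (add !(S && Q), S):
    ((S && Q) == S): β-rule — branch into (S && Q), S  //  !(S && Q), !S.
      branch 2.1 (add (S && Q), S):
        (S && Q): α-rule — add S, Q.
        !((!P -> Q) == !R): β-rule — branch into (!P -> Q), !!R  //  !(!P -> Q), !R.
          branch 2.1.1 (add (!P -> Q), !!R):
            !(S && Q): β-rule — branch into !S  //  !Q.
              branch 2.1.1.1 (add !S):
                × closes — contains both S and !S.
              branch 2.1.1.2 (add !Q):
                × closes — contains both Q and !Q.
          branch 2.1.2 (add !(!P -> Q), !R):
            !(!P -> Q): α-rule — add !P, !Q.
            × closes — contains both Q and !Q.
      branch 2.2 (add !(S && Q), !S):
        × closes — contains both S and !S.
All 5 branches close.
Every branch closed, so the negation is unsatisfiable and the formula is valid.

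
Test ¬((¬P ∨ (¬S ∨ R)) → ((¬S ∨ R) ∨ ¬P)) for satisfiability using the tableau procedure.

Initial set: {¬((¬P ∨ (¬S ∨ R)) → ((¬S ∨ R) ∨ ¬P))}.
¬((¬P ∨ (¬S ∨ R)) → ((¬S ∨ R) ∨ ¬P)): α-rule — add (¬P ∨ (¬S ∨ R)), ¬((¬S ∨ R) ∨ ¬P).
¬((¬S ∨ R) ∨ ¬P): α-rule — add ¬(¬S ∨ R), ¬¬P.
¬(¬S ∨ R): α-rule — add ¬¬S, ¬R.
(¬P ∨ (¬S ∨ R)): β-rule — branch into ¬P  //  (¬S ∨ R).
  branch 1 (add ¬P):
    × closes — contains both P and ¬P.
  branch 2 (add (¬S ∨ R)):
    (¬S ∨ R): β-rule — branch into ¬S  //  R.
      branch 2.1 (add ¬S):
        × closes — contains both S and ¬S.
      branch 2.2 (add R):
        × closes — contains both R and ¬R.
All 3 branches close.
Every branch closed; the formula is unsatisfiable.

Unsatisfiable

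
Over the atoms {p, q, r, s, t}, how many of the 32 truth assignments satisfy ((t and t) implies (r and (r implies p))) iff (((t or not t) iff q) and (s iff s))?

16

Initial set: {(((t and t) implies (r and (r implies p))) iff (((t or not t) iff q) and (s iff s)))}.
(((t and t) implies (r and (r implies p))) iff (((t or not t) iff q) and (s iff s))): β-rule — branch into ((t and t) implies (r and (r implies p))), (((t or not t) iff q) and (s iff s))  //  not ((t and t) implies (r and (r implies p))), not (((t or not t) iff q) and (s iff s)).
  branch 1 (add ((t and t) implies (r and (r implies p))), (((t or not t) iff q) and (s iff s))):
    (((t or not t) iff q) and (s iff s)): α-rule — add ((t or not t) iff q), (s iff s).
    ((t and t) implies (r and (r implies p))): β-rule — branch into not (t and t)  //  (r and (r implies p)).
      branch 1.1 (add not (t and t)):
        ((t or not t) iff q): β-rule — branch into (t or not t), q  //  not (t or not t), not q.
          branch 1.1.1 (add (t or not t), q):
            (s iff s): β-rule — branch into s, s  //  not s, not s.
              branch 1.1.1.1 (add s, s):
                not (t and t): β-rule — branch into not t  //  not t.
                  branch 1.1.1.1.1 (add not t):
                    (t or not t): β-rule — branch into t  //  not t.
                      branch 1.1.1.1.1.1 (add t):
                        × closes — contains both t and not t.
                      branch 1.1.1.1.1.2 (add not t):
                        ○ open, literals {q=1, s=1, t=0}.
                  branch 1.1.1.1.2 (add not t):
                    (t or not t): β-rule — branch into t  //  not t.
                      branch 1.1.1.1.2.1 (add t):
                        × closes — contains both t and not t.
                      branch 1.1.1.1.2.2 (add not t):
                        ○ open, literals {q=1, s=1, t=0}.
              branch 1.1.1.2 (add not s, not s):
                not (t and t): β-rule — branch into not t  //  not t.
                  branch 1.1.1.2.1 (add not t):
                    (t or not t): β-rule — branch into t  //  not t.
                      branch 1.1.1.2.1.1 (add t):
                        × closes — contains both t and not t.
                      branch 1.1.1.2.1.2 (add not t):
                        ○ open, literals {q=1, s=0, t=0}.
                  branch 1.1.1.2.2 (add not t):
                    (t or not t): β-rule — branch into t  //  not t.
                      branch 1.1.1.2.2.1 (add t):
                        × closes — contains both t and not t.
                      branch 1.1.1.2.2.2 (add not t):
                        ○ open, literals {q=1, s=0, t=0}.
          branch 1.1.2 (add not (t or not t), not q):
            not (t or not t): α-rule — add not t, not not t.
            × closes — contains both t and not t.
      branch 1.2 (add (r and (r implies p))):
        (r and (r implies p)): α-rule — add r, (r implies p).
        ((t or not t) iff q): β-rule — branch into (t or not t), q  //  not (t or not t), not q.
          branch 1.2.1 (add (t or not t), q):
            (s iff s): β-rule — branch into s, s  //  not s, not s.
              branch 1.2.1.1 (add s, s):
                (r implies p): β-rule — branch into not r  //  p.
                  branch 1.2.1.1.1 (add not r):
                    × closes — contains both r and not r.
                  branch 1.2.1.1.2 (add p):
                    (t or not t): β-rule — branch into t  //  not t.
                      branch 1.2.1.1.2.1 (add t):
                        ○ open, literals {p=1, q=1, r=1, s=1, t=1}.
                      branch 1.2.1.1.2.2 (add not t):
                        ○ open, literals {p=1, q=1, r=1, s=1, t=0}.
              branch 1.2.1.2 (add not s, not s):
                (r implies p): β-rule — branch into not r  //  p.
                  branch 1.2.1.2.1 (add not r):
                    × closes — contains both r and not r.
                  branch 1.2.1.2.2 (add p):
                    (t or not t): β-rule — branch into t  //  not t.
                      branch 1.2.1.2.2.1 (add t):
                        ○ open, literals {p=1, q=1, r=1, s=0, t=1}.
                      branch 1.2.1.2.2.2 (add not t):
                        ○ open, literals {p=1, q=1, r=1, s=0, t=0}.
          branch 1.2.2 (add not (t or not t), not q):
            not (t or not t): α-rule — add not t, not not t.
            × closes — contains both t and not t.
  branch 2 (add not ((t and t) implies (r and (r implies p))), not (((t or not t) iff q) and (s iff s))):
    not ((t and t) implies (r and (r implies p))): α-rule — add (t and t), not (r and (r implies p)).
    (t and t): α-rule — add t, t.
    not (((t or not t) iff q) and (s iff s)): β-rule — branch into not ((t or not t) iff q)  //  not (s iff s).
      branch 2.1 (add not ((t or not t) iff q)):
        not (r and (r implies p)): β-rule — branch into not r  //  not (r implies p).
          branch 2.1.1 (add not r):
            not ((t or not t) iff q): β-rule — branch into (t or not t), not q  //  not (t or not t), q.
              branch 2.1.1.1 (add (t or not t), not q):
                (t or not t): β-rule — branch into t  //  not t.
                  branch 2.1.1.1.1 (add t):
                    ○ open, literals {q=0, r=0, t=1}.
                  branch 2.1.1.1.2 (add not t):
                    × closes — contains both t and not t.
              branch 2.1.1.2 (add not (t or not t), q):
                not (t or not t): α-rule — add not t, not not t.
                × closes — contains both t and not t.
          branch 2.1.2 (add not (r implies p)):
            not (r implies p): α-rule — add r, not p.
            not ((t or not t) iff q): β-rule — branch into (t or not t), not q  //  not (t or not t), q.
              branch 2.1.2.1 (add (t or not t), not q):
                (t or not t): β-rule — branch into t  //  not t.
                  branch 2.1.2.1.1 (add t):
                    ○ open, literals {p=0, q=0, r=1, t=1}.
                  branch 2.1.2.1.2 (add not t):
                    × closes — contains both t and not t.
              branch 2.1.2.2 (add not (t or not t), q):
                not (t or not t): α-rule — add not t, not not t.
                × closes — contains both t and not t.
      branch 2.2 (add not (s iff s)):
        not (r and (r implies p)): β-rule — branch into not r  //  not (r implies p).
          branch 2.2.1 (add not r):
            not (s iff s): β-rule — branch into s, not s  //  not s, s.
              branch 2.2.1.1 (add s, not s):
                × closes — contains both s and not s.
              branch 2.2.1.2 (add not s, s):
                × closes — contains both s and not s.
          branch 2.2.2 (add not (r implies p)):
            not (r implies p): α-rule — add r, not p.
            not (s iff s): β-rule — branch into s, not s  //  not s, s.
              branch 2.2.2.1 (add s, not s):
                × closes — contains both s and not s.
              branch 2.2.2.2 (add not s, s):
                × closes — contains both s and not s.
16 branches closed, 10 open.
Each open branch fixes some atoms; the unmentioned ones are free. Counting distinct full assignments: branch {q=1, s=1, t=0} (p, r) contributes 4 new; branch {q=1, s=1, t=0} (p, r) contributes 0 new; branch {q=1, s=0, t=0} (p, r) contributes 4 new; branch {q=1, s=0, t=0} (p, r) contributes 0 new; branch {p=1, q=1, r=1, s=1, t=1} (none free) contributes 1 new; branch {p=1, q=1, r=1, s=1, t=0} (none free) contributes 0 new; branch {p=1, q=1, r=1, s=0, t=1} (none free) contributes 1 new; branch {p=1, q=1, r=1, s=0, t=0} (none free) contributes 0 new; branch {q=0, r=0, t=1} (p, s) contributes 4 new; branch {p=0, q=0, r=1, t=1} (s) contributes 2 new. Total: 16.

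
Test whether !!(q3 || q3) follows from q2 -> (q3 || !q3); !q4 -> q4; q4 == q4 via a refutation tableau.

Initial set: {(q2 -> (q3 || !q3)); (!q4 -> q4); (q4 == q4); !!!(q3 || q3)}.
!!!(q3 || q3): drop double negation, giving !(q3 || q3).
!(q3 || q3): α-rule — add !q3, !q3.
(q2 -> (q3 || !q3)): β-rule — branch into !q2  //  (q3 || !q3).
  branch 1 (add !q2):
    (!q4 -> q4): β-rule — branch into !!q4  //  q4.
      branch 1.1 (add !!q4):
        (q4 == q4): β-rule — branch into q4, q4  //  !q4, !q4.
          branch 1.1.1 (add q4, q4):
            ○ open, literals {q2=F, q3=F, q4=T}.
          branch 1.1.2 (add !q4, !q4):
            × closes — contains both q4 and !q4.
      branch 1.2 (add q4):
        (q4 == q4): β-rule — branch into q4, q4  //  !q4, !q4.
          branch 1.2.1 (add q4, q4):
            ○ open, literals {q2=F, q3=F, q4=T}.
          branch 1.2.2 (add !q4, !q4):
            × closes — contains both q4 and !q4.
  branch 2 (add (q3 || !q3)):
    (!q4 -> q4): β-rule — branch into !!q4  //  q4.
      branch 2.1 (add !!q4):
        (q4 == q4): β-rule — branch into q4, q4  //  !q4, !q4.
          branch 2.1.1 (add q4, q4):
            (q3 || !q3): β-rule — branch into q3  //  !q3.
              branch 2.1.1.1 (add q3):
                × closes — contains both q3 and !q3.
              branch 2.1.1.2 (add !q3):
                ○ open, literals {q3=F, q4=T}.
          branch 2.1.2 (add !q4, !q4):
            × closes — contains both q4 and !q4.
      branch 2.2 (add q4):
        (q4 == q4): β-rule — branch into q4, q4  //  !q4, !q4.
          branch 2.2.1 (add q4, q4):
            (q3 || !q3): β-rule — branch into q3  //  !q3.
              branch 2.2.1.1 (add q3):
                × closes — contains both q3 and !q3.
              branch 2.2.1.2 (add !q3):
                ○ open, literals {q3=F, q4=T}.
          branch 2.2.2 (add !q4, !q4):
            × closes — contains both q4 and !q4.
6 branches closed, 4 open.
An open branch gives a countermodel: q2=F, q3=F, q4=T (unmentioned atoms arbitrary); the premises hold there but the conclusion fails.

No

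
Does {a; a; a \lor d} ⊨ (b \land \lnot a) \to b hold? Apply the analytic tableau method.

Yes

Initial set: {a; a; (a \lor d); \lnot ((b \land \lnot a) \to b)}.
\lnot ((b \land \lnot a) \to b): α-rule — add (b \land \lnot a), \lnot b.
(b \land \lnot a): α-rule — add b, \lnot a.
× closes — contains both b and \lnot b.
All 1 branch closes.
Every branch closed, so the premises entail the conclusion.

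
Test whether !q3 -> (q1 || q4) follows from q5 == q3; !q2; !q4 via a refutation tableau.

Initial set: {T (q5 == q3); T !q2; T !q4; F (!q3 -> (q1 || q4))}.
F (!q3 -> (q1 || q4)): α-rule — add T !q3, F (q1 || q4).
F (q1 || q4): α-rule — add F q1, F q4.
T (q5 == q3): β-rule — branch into T q5, T q3  //  F q5, F q3.
  branch 1 (add T q5, T q3):
    × closes — contains both q3 and !q3.
  branch 2 (add F q5, F q3):
    ○ open, literals {q1=F, q2=F, q3=F, q4=F, q5=F}.
1 branch closed, 1 open.
An open branch gives a countermodel: q1=F, q2=F, q3=F, q4=F, q5=F (unmentioned atoms arbitrary); the premises hold there but the conclusion fails.

No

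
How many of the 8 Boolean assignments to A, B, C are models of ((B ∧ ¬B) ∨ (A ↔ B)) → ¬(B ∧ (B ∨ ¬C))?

Initial set: {(((B ∧ ¬B) ∨ (A ↔ B)) → ¬(B ∧ (B ∨ ¬C)))}.
(((B ∧ ¬B) ∨ (A ↔ B)) → ¬(B ∧ (B ∨ ¬C))): β-rule — branch into ¬((B ∧ ¬B) ∨ (A ↔ B))  //  ¬(B ∧ (B ∨ ¬C)).
  branch 1 (add ¬((B ∧ ¬B) ∨ (A ↔ B))):
    ¬((B ∧ ¬B) ∨ (A ↔ B)): α-rule — add ¬(B ∧ ¬B), ¬(A ↔ B).
    ¬(B ∧ ¬B): β-rule — branch into ¬B  //  ¬¬B.
      branch 1.1 (add ¬B):
        ¬(A ↔ B): β-rule — branch into A, ¬B  //  ¬A, B.
          branch 1.1.1 (add A, ¬B):
            ○ open, literals {A=T, B=F}.
          branch 1.1.2 (add ¬A, B):
            × closes — contains both B and ¬B.
      branch 1.2 (add ¬¬B):
        ¬(A ↔ B): β-rule — branch into A, ¬B  //  ¬A, B.
          branch 1.2.1 (add A, ¬B):
            × closes — contains both B and ¬B.
          branch 1.2.2 (add ¬A, B):
            ○ open, literals {A=F, B=T}.
  branch 2 (add ¬(B ∧ (B ∨ ¬C))):
    ¬(B ∧ (B ∨ ¬C)): β-rule — branch into ¬B  //  ¬(B ∨ ¬C).
      branch 2.1 (add ¬B):
        ○ open, literals {B=F}.
      branch 2.2 (add ¬(B ∨ ¬C)):
        ¬(B ∨ ¬C): α-rule — add ¬B, ¬¬C.
        ○ open, literals {B=F, C=T}.
2 branches closed, 4 open.
Each open branch fixes some atoms; the unmentioned ones are free. Counting distinct full assignments: branch {A=T, B=F} (C) contributes 2 new; branch {A=F, B=T} (C) contributes 2 new; branch {B=F} (A, C) contributes 2 new; branch {B=F, C=T} (A) contributes 0 new. Total: 6.

6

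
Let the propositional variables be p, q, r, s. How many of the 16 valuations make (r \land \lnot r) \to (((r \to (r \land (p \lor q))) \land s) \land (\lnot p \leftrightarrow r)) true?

16

Initial set: {((r \land \lnot r) \to (((r \to (r \land (p \lor q))) \land s) \land (\lnot p \leftrightarrow r)))}.
((r \land \lnot r) \to (((r \to (r \land (p \lor q))) \land s) \land (\lnot p \leftrightarrow r))): β-rule — branch into \lnot (r \land \lnot r)  //  (((r \to (r \land (p \lor q))) \land s) \land (\lnot p \leftrightarrow r)).
  branch 1 (add \lnot (r \land \lnot r)):
    \lnot (r \land \lnot r): β-rule — branch into \lnot r  //  \lnot \lnot r.
      branch 1.1 (add \lnot r):
        ○ open, literals {r=0}.
      branch 1.2 (add \lnot \lnot r):
        ○ open, literals {r=1}.
  branch 2 (add (((r \to (r \land (p \lor q))) \land s) \land (\lnot p \leftrightarrow r))):
    (((r \to (r \land (p \lor q))) \land s) \land (\lnot p \leftrightarrow r)): α-rule — add ((r \to (r \land (p \lor q))) \land s), (\lnot p \leftrightarrow r).
    ((r \to (r \land (p \lor q))) \land s): α-rule — add (r \to (r \land (p \lor q))), s.
    (\lnot p \leftrightarrow r): β-rule — branch into \lnot p, r  //  \lnot \lnot p, \lnot r.
      branch 2.1 (add \lnot p, r):
        (r \to (r \land (p \lor q))): β-rule — branch into \lnot r  //  (r \land (p \lor q)).
          branch 2.1.1 (add \lnot r):
            × closes — contains both r and \lnot r.
          branch 2.1.2 (add (r \land (p \lor q))):
            (r \land (p \lor q)): α-rule — add r, (p \lor q).
            (p \lor q): β-rule — branch into p  //  q.
              branch 2.1.2.1 (add p):
                × closes — contains both p and \lnot p.
              branch 2.1.2.2 (add q):
                ○ open, literals {p=0, q=1, r=1, s=1}.
      branch 2.2 (add \lnot \lnot p, \lnot r):
        (r \to (r \land (p \lor q))): β-rule — branch into \lnot r  //  (r \land (p \lor q)).
          branch 2.2.1 (add \lnot r):
            ○ open, literals {p=1, r=0, s=1}.
          branch 2.2.2 (add (r \land (p \lor q))):
            (r \land (p \lor q)): α-rule — add r, (p \lor q).
            × closes — contains both r and \lnot r.
3 branches closed, 4 open.
Each open branch fixes some atoms; the unmentioned ones are free. Counting distinct full assignments: branch {r=0} (p, q, s) contributes 8 new; branch {r=1} (p, q, s) contributes 8 new; branch {p=0, q=1, r=1, s=1} (none free) contributes 0 new; branch {p=1, r=0, s=1} (q) contributes 0 new. Total: 16.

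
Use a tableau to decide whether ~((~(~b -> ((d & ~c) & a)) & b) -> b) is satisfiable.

Unsatisfiable

Initial set: {T ~((~(~b -> ((d & ~c) & a)) & b) -> b)}.
T ~((~(~b -> ((d & ~c) & a)) & b) -> b): α-rule — add T (~(~b -> ((d & ~c) & a)) & b), F b.
T (~(~b -> ((d & ~c) & a)) & b): α-rule — add T ~(~b -> ((d & ~c) & a)), T b.
× closes — contains both b and ~b.
All 1 branch closes.
Every branch closed; the formula is unsatisfiable.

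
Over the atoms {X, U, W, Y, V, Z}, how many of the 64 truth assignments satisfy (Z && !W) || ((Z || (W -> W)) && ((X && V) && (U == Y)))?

Initial set: {((Z && !W) || ((Z || (W -> W)) && ((X && V) && (U == Y))))}.
((Z && !W) || ((Z || (W -> W)) && ((X && V) && (U == Y)))): β-rule — branch into (Z && !W)  //  ((Z || (W -> W)) && ((X && V) && (U == Y))).
  branch 1 (add (Z && !W)):
    (Z && !W): α-rule — add Z, !W.
    ○ open, literals {W=F, Z=T}.
  branch 2 (add ((Z || (W -> W)) && ((X && V) && (U == Y)))):
    ((Z || (W -> W)) && ((X && V) && (U == Y))): α-rule — add (Z || (W -> W)), ((X && V) && (U == Y)).
    ((X && V) && (U == Y)): α-rule — add (X && V), (U == Y).
    (X && V): α-rule — add X, V.
    (Z || (W -> W)): β-rule — branch into Z  //  (W -> W).
      branch 2.1 (add Z):
        (U == Y): β-rule — branch into U, Y  //  !U, !Y.
          branch 2.1.1 (add U, Y):
            ○ open, literals {U=T, V=T, X=T, Y=T, Z=T}.
          branch 2.1.2 (add !U, !Y):
            ○ open, literals {U=F, V=T, X=T, Y=F, Z=T}.
      branch 2.2 (add (W -> W)):
        (U == Y): β-rule — branch into U, Y  //  !U, !Y.
          branch 2.2.1 (add U, Y):
            (W -> W): β-rule — branch into !W  //  W.
              branch 2.2.1.1 (add !W):
                ○ open, literals {U=T, V=T, W=F, X=T, Y=T}.
              branch 2.2.1.2 (add W):
                ○ open, literals {U=T, V=T, W=T, X=T, Y=T}.
          branch 2.2.2 (add !U, !Y):
            (W -> W): β-rule — branch into !W  //  W.
              branch 2.2.2.1 (add !W):
                ○ open, literals {U=F, V=T, W=F, X=T, Y=F}.
              branch 2.2.2.2 (add W):
                ○ open, literals {U=F, V=T, W=T, X=T, Y=F}.
0 branches closed, 7 open.
Each open branch fixes some atoms; the unmentioned ones are free. Counting distinct full assignments: branch {W=F, Z=T} (X, U, Y, V) contributes 16 new; branch {U=T, V=T, X=T, Y=T, Z=T} (W) contributes 1 new; branch {U=F, V=T, X=T, Y=F, Z=T} (W) contributes 1 new; branch {U=T, V=T, W=F, X=T, Y=T} (Z) contributes 1 new; branch {U=T, V=T, W=T, X=T, Y=T} (Z) contributes 1 new; branch {U=F, V=T, W=F, X=T, Y=F} (Z) contributes 1 new; branch {U=F, V=T, W=T, X=T, Y=F} (Z) contributes 1 new. Total: 22.

22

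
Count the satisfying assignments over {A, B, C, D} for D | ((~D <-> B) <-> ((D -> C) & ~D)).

Initial set: {(D | ((~D <-> B) <-> ((D -> C) & ~D)))}.
(D | ((~D <-> B) <-> ((D -> C) & ~D))): β-rule — branch into D  //  ((~D <-> B) <-> ((D -> C) & ~D)).
  branch 1 (add D):
    ○ open, literals {D=T}.
  branch 2 (add ((~D <-> B) <-> ((D -> C) & ~D))):
    ((~D <-> B) <-> ((D -> C) & ~D)): β-rule — branch into (~D <-> B), ((D -> C) & ~D)  //  ~(~D <-> B), ~((D -> C) & ~D).
      branch 2.1 (add (~D <-> B), ((D -> C) & ~D)):
        ((D -> C) & ~D): α-rule — add (D -> C), ~D.
        (~D <-> B): β-rule — branch into ~D, B  //  ~~D, ~B.
          branch 2.1.1 (add ~D, B):
            (D -> C): β-rule — branch into ~D  //  C.
              branch 2.1.1.1 (add ~D):
                ○ open, literals {B=T, D=F}.
              branch 2.1.1.2 (add C):
                ○ open, literals {B=T, C=T, D=F}.
          branch 2.1.2 (add ~~D, ~B):
            × closes — contains both D and ~D.
      branch 2.2 (add ~(~D <-> B), ~((D -> C) & ~D)):
        ~(~D <-> B): β-rule — branch into ~D, ~B  //  ~~D, B.
          branch 2.2.1 (add ~D, ~B):
            ~((D -> C) & ~D): β-rule — branch into ~(D -> C)  //  ~~D.
              branch 2.2.1.1 (add ~(D -> C)):
                ~(D -> C): α-rule — add D, ~C.
                × closes — contains both D and ~D.
              branch 2.2.1.2 (add ~~D):
                × closes — contains both D and ~D.
          branch 2.2.2 (add ~~D, B):
            ~((D -> C) & ~D): β-rule — branch into ~(D -> C)  //  ~~D.
              branch 2.2.2.1 (add ~(D -> C)):
                ~(D -> C): α-rule — add D, ~C.
                ○ open, literals {B=T, C=F, D=T}.
              branch 2.2.2.2 (add ~~D):
                ○ open, literals {B=T, D=T}.
3 branches closed, 5 open.
Each open branch fixes some atoms; the unmentioned ones are free. Counting distinct full assignments: branch {D=T} (A, B, C) contributes 8 new; branch {B=T, D=F} (A, C) contributes 4 new; branch {B=T, C=T, D=F} (A) contributes 0 new; branch {B=T, C=F, D=T} (A) contributes 0 new; branch {B=T, D=T} (A, C) contributes 0 new. Total: 12.

12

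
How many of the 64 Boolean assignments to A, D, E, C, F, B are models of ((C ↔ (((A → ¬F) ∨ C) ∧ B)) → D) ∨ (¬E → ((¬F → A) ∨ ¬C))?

Initial set: {(((C ↔ (((A → ¬F) ∨ C) ∧ B)) → D) ∨ (¬E → ((¬F → A) ∨ ¬C)))}.
(((C ↔ (((A → ¬F) ∨ C) ∧ B)) → D) ∨ (¬E → ((¬F → A) ∨ ¬C))): β-rule — branch into ((C ↔ (((A → ¬F) ∨ C) ∧ B)) → D)  //  (¬E → ((¬F → A) ∨ ¬C)).
  branch 1 (add ((C ↔ (((A → ¬F) ∨ C) ∧ B)) → D)):
    ((C ↔ (((A → ¬F) ∨ C) ∧ B)) → D): β-rule — branch into ¬(C ↔ (((A → ¬F) ∨ C) ∧ B))  //  D.
      branch 1.1 (add ¬(C ↔ (((A → ¬F) ∨ C) ∧ B))):
        ¬(C ↔ (((A → ¬F) ∨ C) ∧ B)): β-rule — branch into C, ¬(((A → ¬F) ∨ C) ∧ B)  //  ¬C, (((A → ¬F) ∨ C) ∧ B).
          branch 1.1.1 (add C, ¬(((A → ¬F) ∨ C) ∧ B)):
            ¬(((A → ¬F) ∨ C) ∧ B): β-rule — branch into ¬((A → ¬F) ∨ C)  //  ¬B.
              branch 1.1.1.1 (add ¬((A → ¬F) ∨ C)):
                ¬((A → ¬F) ∨ C): α-rule — add ¬(A → ¬F), ¬C.
                × closes — contains both C and ¬C.
              branch 1.1.1.2 (add ¬B):
                ○ open, literals {B=false, C=true}.
          branch 1.1.2 (add ¬C, (((A → ¬F) ∨ C) ∧ B)):
            (((A → ¬F) ∨ C) ∧ B): α-rule — add ((A → ¬F) ∨ C), B.
            ((A → ¬F) ∨ C): β-rule — branch into (A → ¬F)  //  C.
              branch 1.1.2.1 (add (A → ¬F)):
                (A → ¬F): β-rule — branch into ¬A  //  ¬F.
                  branch 1.1.2.1.1 (add ¬A):
                    ○ open, literals {A=false, B=true, C=false}.
                  branch 1.1.2.1.2 (add ¬F):
                    ○ open, literals {B=true, C=false, F=false}.
              branch 1.1.2.2 (add C):
                × closes — contains both C and ¬C.
      branch 1.2 (add D):
        ○ open, literals {D=true}.
  branch 2 (add (¬E → ((¬F → A) ∨ ¬C))):
    (¬E → ((¬F → A) ∨ ¬C)): β-rule — branch into ¬¬E  //  ((¬F → A) ∨ ¬C).
      branch 2.1 (add ¬¬E):
        ○ open, literals {E=true}.
      branch 2.2 (add ((¬F → A) ∨ ¬C)):
        ((¬F → A) ∨ ¬C): β-rule — branch into (¬F → A)  //  ¬C.
          branch 2.2.1 (add (¬F → A)):
            (¬F → A): β-rule — branch into ¬¬F  //  A.
              branch 2.2.1.1 (add ¬¬F):
                ○ open, literals {F=true}.
              branch 2.2.1.2 (add A):
                ○ open, literals {A=true}.
          branch 2.2.2 (add ¬C):
            ○ open, literals {C=false}.
2 branches closed, 8 open.
Each open branch fixes some atoms; the unmentioned ones are free. Counting distinct full assignments: branch {B=false, C=true} (A, D, E, F) contributes 16 new; branch {A=false, B=true, C=false} (D, E, F) contributes 8 new; branch {B=true, C=false, F=false} (A, D, E) contributes 4 new; branch {D=true} (A, E, C, F, B) contributes 18 new; branch {E=true} (A, D, C, F, B) contributes 9 new; branch {F=true} (A, D, E, C, B) contributes 5 new; branch {A=true} (D, E, C, F, B) contributes 2 new; branch {C=false} (A, D, E, F, B) contributes 1 new. Total: 63.

63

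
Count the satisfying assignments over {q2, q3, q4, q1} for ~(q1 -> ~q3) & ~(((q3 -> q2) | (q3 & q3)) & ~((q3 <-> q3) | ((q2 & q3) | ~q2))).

4

Initial set: {(~(q1 -> ~q3) & ~(((q3 -> q2) | (q3 & q3)) & ~((q3 <-> q3) | ((q2 & q3) | ~q2))))}.
(~(q1 -> ~q3) & ~(((q3 -> q2) | (q3 & q3)) & ~((q3 <-> q3) | ((q2 & q3) | ~q2)))): α-rule — add ~(q1 -> ~q3), ~(((q3 -> q2) | (q3 & q3)) & ~((q3 <-> q3) | ((q2 & q3) | ~q2))).
~(q1 -> ~q3): α-rule — add q1, ~~q3.
~(((q3 -> q2) | (q3 & q3)) & ~((q3 <-> q3) | ((q2 & q3) | ~q2))): β-rule — branch into ~((q3 -> q2) | (q3 & q3))  //  ~~((q3 <-> q3) | ((q2 & q3) | ~q2)).
  branch 1 (add ~((q3 -> q2) | (q3 & q3))):
    ~((q3 -> q2) | (q3 & q3)): α-rule — add ~(q3 -> q2), ~(q3 & q3).
    ~(q3 -> q2): α-rule — add q3, ~q2.
    ~(q3 & q3): β-rule — branch into ~q3  //  ~q3.
      branch 1.1 (add ~q3):
        × closes — contains both q3 and ~q3.
      branch 1.2 (add ~q3):
        × closes — contains both q3 and ~q3.
  branch 2 (add ~~((q3 <-> q3) | ((q2 & q3) | ~q2))):
    ~~((q3 <-> q3) | ((q2 & q3) | ~q2)): β-rule — branch into (q3 <-> q3)  //  ((q2 & q3) | ~q2).
      branch 2.1 (add (q3 <-> q3)):
        (q3 <-> q3): β-rule — branch into q3, q3  //  ~q3, ~q3.
          branch 2.1.1 (add q3, q3):
            ○ open, literals {q1=T, q3=T}.
          branch 2.1.2 (add ~q3, ~q3):
            × closes — contains both q3 and ~q3.
      branch 2.2 (add ((q2 & q3) | ~q2)):
        ((q2 & q3) | ~q2): β-rule — branch into (q2 & q3)  //  ~q2.
          branch 2.2.1 (add (q2 & q3)):
            (q2 & q3): α-rule — add q2, q3.
            ○ open, literals {q1=T, q2=T, q3=T}.
          branch 2.2.2 (add ~q2):
            ○ open, literals {q1=T, q2=F, q3=T}.
3 branches closed, 3 open.
Each open branch fixes some atoms; the unmentioned ones are free. Counting distinct full assignments: branch {q1=T, q3=T} (q2, q4) contributes 4 new; branch {q1=T, q2=T, q3=T} (q4) contributes 0 new; branch {q1=T, q2=F, q3=T} (q4) contributes 0 new. Total: 4.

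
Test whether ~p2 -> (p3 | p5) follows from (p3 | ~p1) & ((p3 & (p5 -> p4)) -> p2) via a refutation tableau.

No

Initial set: {((p3 | ~p1) & ((p3 & (p5 -> p4)) -> p2)); ~(~p2 -> (p3 | p5))}.
((p3 | ~p1) & ((p3 & (p5 -> p4)) -> p2)): α-rule — add (p3 | ~p1), ((p3 & (p5 -> p4)) -> p2).
~(~p2 -> (p3 | p5)): α-rule — add ~p2, ~(p3 | p5).
~(p3 | p5): α-rule — add ~p3, ~p5.
(p3 | ~p1): β-rule — branch into p3  //  ~p1.
  branch 1 (add p3):
    × closes — contains both p3 and ~p3.
  branch 2 (add ~p1):
    ((p3 & (p5 -> p4)) -> p2): β-rule — branch into ~(p3 & (p5 -> p4))  //  p2.
      branch 2.1 (add ~(p3 & (p5 -> p4))):
        ~(p3 & (p5 -> p4)): β-rule — branch into ~p3  //  ~(p5 -> p4).
          branch 2.1.1 (add ~p3):
            ○ open, literals {p1=0, p2=0, p3=0, p5=0}.
          branch 2.1.2 (add ~(p5 -> p4)):
            ~(p5 -> p4): α-rule — add p5, ~p4.
            × closes — contains both p5 and ~p5.
      branch 2.2 (add p2):
        × closes — contains both p2 and ~p2.
3 branches closed, 1 open.
An open branch gives a countermodel: p1=0, p2=0, p3=0, p5=0 (unmentioned atoms arbitrary); the premises hold there but the conclusion fails.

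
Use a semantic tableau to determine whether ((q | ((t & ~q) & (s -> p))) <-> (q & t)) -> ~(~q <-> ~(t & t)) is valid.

Assume the negation and expand:
Initial set: {~(((q | ((t & ~q) & (s -> p))) <-> (q & t)) -> ~(~q <-> ~(t & t)))}.
~(((q | ((t & ~q) & (s -> p))) <-> (q & t)) -> ~(~q <-> ~(t & t))): α-rule — add ((q | ((t & ~q) & (s -> p))) <-> (q & t)), ~~(~q <-> ~(t & t)).
((q | ((t & ~q) & (s -> p))) <-> (q & t)): β-rule — branch into (q | ((t & ~q) & (s -> p))), (q & t)  //  ~(q | ((t & ~q) & (s -> p))), ~(q & t).
  branch 1 (add (q | ((t & ~q) & (s -> p))), (q & t)):
    (q & t): α-rule — add q, t.
    ~~(~q <-> ~(t & t)): β-rule — branch into ~q, ~(t & t)  //  ~~q, ~~(t & t).
      branch 1.1 (add ~q, ~(t & t)):
        × closes — contains both q and ~q.
      branch 1.2 (add ~~q, ~~(t & t)):
        ~~(t & t): α-rule — add t, t.
        (q | ((t & ~q) & (s -> p))): β-rule — branch into q  //  ((t & ~q) & (s -> p)).
          branch 1.2.1 (add q):
            ○ open, literals {q=T, t=T}.
          branch 1.2.2 (add ((t & ~q) & (s -> p))):
            ((t & ~q) & (s -> p)): α-rule — add (t & ~q), (s -> p).
            (t & ~q): α-rule — add t, ~q.
            × closes — contains both q and ~q.
  branch 2 (add ~(q | ((t & ~q) & (s -> p))), ~(q & t)):
    ~(q | ((t & ~q) & (s -> p))): α-rule — add ~q, ~((t & ~q) & (s -> p)).
    ~~(~q <-> ~(t & t)): β-rule — branch into ~q, ~(t & t)  //  ~~q, ~~(t & t).
      branch 2.1 (add ~q, ~(t & t)):
        ~(q & t): β-rule — branch into ~q  //  ~t.
          branch 2.1.1 (add ~q):
            ~((t & ~q) & (s -> p)): β-rule — branch into ~(t & ~q)  //  ~(s -> p).
              branch 2.1.1.1 (add ~(t & ~q)):
                ~(t & t): β-rule — branch into ~t  //  ~t.
                  branch 2.1.1.1.1 (add ~t):
                    ~(t & ~q): β-rule — branch into ~t  //  ~~q.
                      branch 2.1.1.1.1.1 (add ~t):
                        ○ open, literals {q=F, t=F}.
                      branch 2.1.1.1.1.2 (add ~~q):
                        × closes — contains both q and ~q.
                  branch 2.1.1.1.2 (add ~t):
                    ~(t & ~q): β-rule — branch into ~t  //  ~~q.
                      branch 2.1.1.1.2.1 (add ~t):
                        ○ open, literals {q=F, t=F}.
                      branch 2.1.1.1.2.2 (add ~~q):
                        × closes — contains both q and ~q.
              branch 2.1.1.2 (add ~(s -> p)):
                ~(s -> p): α-rule — add s, ~p.
                ~(t & t): β-rule — branch into ~t  //  ~t.
                  branch 2.1.1.2.1 (add ~t):
                    ○ open, literals {p=F, q=F, s=T, t=F}.
                  branch 2.1.1.2.2 (add ~t):
                    ○ open, literals {p=F, q=F, s=T, t=F}.
          branch 2.1.2 (add ~t):
            ~((t & ~q) & (s -> p)): β-rule — branch into ~(t & ~q)  //  ~(s -> p).
              branch 2.1.2.1 (add ~(t & ~q)):
                ~(t & t): β-rule — branch into ~t  //  ~t.
                  branch 2.1.2.1.1 (add ~t):
                    ~(t & ~q): β-rule — branch into ~t  //  ~~q.
                      branch 2.1.2.1.1.1 (add ~t):
                        ○ open, literals {q=F, t=F}.
                      branch 2.1.2.1.1.2 (add ~~q):
                        × closes — contains both q and ~q.
                  branch 2.1.2.1.2 (add ~t):
                    ~(t & ~q): β-rule — branch into ~t  //  ~~q.
                      branch 2.1.2.1.2.1 (add ~t):
                        ○ open, literals {q=F, t=F}.
                      branch 2.1.2.1.2.2 (add ~~q):
                        × closes — contains both q and ~q.
              branch 2.1.2.2 (add ~(s -> p)):
                ~(s -> p): α-rule — add s, ~p.
                ~(t & t): β-rule — branch into ~t  //  ~t.
                  branch 2.1.2.2.1 (add ~t):
                    ○ open, literals {p=F, q=F, s=T, t=F}.
                  branch 2.1.2.2.2 (add ~t):
                    ○ open, literals {p=F, q=F, s=T, t=F}.
      branch 2.2 (add ~~q, ~~(t & t)):
        × closes — contains both q and ~q.
7 branches closed, 9 open.
An open branch gives a countermodel: q=T, t=T (unmentioned atoms arbitrary); under it the original formula is false.

Not valid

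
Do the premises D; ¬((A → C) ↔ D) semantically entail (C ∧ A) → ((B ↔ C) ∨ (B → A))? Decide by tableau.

Yes

Initial set: {D; ¬((A → C) ↔ D); ¬((C ∧ A) → ((B ↔ C) ∨ (B → A)))}.
¬((C ∧ A) → ((B ↔ C) ∨ (B → A))): α-rule — add (C ∧ A), ¬((B ↔ C) ∨ (B → A)).
(C ∧ A): α-rule — add C, A.
¬((B ↔ C) ∨ (B → A)): α-rule — add ¬(B ↔ C), ¬(B → A).
¬(B → A): α-rule — add B, ¬A.
× closes — contains both A and ¬A.
All 1 branch closes.
Every branch closed, so the premises entail the conclusion.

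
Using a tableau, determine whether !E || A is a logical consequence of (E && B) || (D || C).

No

Initial set: {T ((E && B) || (D || C)); F (!E || A)}.
F (!E || A): α-rule — add F !E, F A.
T ((E && B) || (D || C)): β-rule — branch into T (E && B)  //  T (D || C).
  branch 1 (add T (E && B)):
    T (E && B): α-rule — add T E, T B.
    ○ open, literals {A=0, B=1, E=1}.
  branch 2 (add T (D || C)):
    T (D || C): β-rule — branch into T D  //  T C.
      branch 2.1 (add T D):
        ○ open, literals {A=0, D=1, E=1}.
      branch 2.2 (add T C):
        ○ open, literals {A=0, C=1, E=1}.
0 branches closed, 3 open.
An open branch gives a countermodel: A=0, B=1, E=1 (unmentioned atoms arbitrary); the premises hold there but the conclusion fails.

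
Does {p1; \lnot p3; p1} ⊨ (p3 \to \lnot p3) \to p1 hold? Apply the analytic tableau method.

Initial set: {T p1; T \lnot p3; T p1; F ((p3 \to \lnot p3) \to p1)}.
F ((p3 \to \lnot p3) \to p1): α-rule — add T (p3 \to \lnot p3), F p1.
× closes — contains both p1 and \lnot p1.
All 1 branch closes.
Every branch closed, so the premises entail the conclusion.

Yes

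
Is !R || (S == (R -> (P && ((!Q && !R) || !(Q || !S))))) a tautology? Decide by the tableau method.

Assume the negation and expand:
Initial set: {F (!R || (S == (R -> (P && ((!Q && !R) || !(Q || !S))))))}.
F (!R || (S == (R -> (P && ((!Q && !R) || !(Q || !S)))))): α-rule — add F !R, F (S == (R -> (P && ((!Q && !R) || !(Q || !S))))).
F (S == (R -> (P && ((!Q && !R) || !(Q || !S))))): β-rule — branch into T S, F (R -> (P && ((!Q && !R) || !(Q || !S))))  //  F S, T (R -> (P && ((!Q && !R) || !(Q || !S)))).
  branch 1 (add T S, F (R -> (P && ((!Q && !R) || !(Q || !S))))):
    F (R -> (P && ((!Q && !R) || !(Q || !S)))): α-rule — add T R, F (P && ((!Q && !R) || !(Q || !S))).
    F (P && ((!Q && !R) || !(Q || !S))): β-rule — branch into F P  //  F ((!Q && !R) || !(Q || !S)).
      branch 1.1 (add F P):
        ○ open, literals {P=F, R=T, S=T}.
      branch 1.2 (add F ((!Q && !R) || !(Q || !S))):
        F ((!Q && !R) || !(Q || !S)): α-rule — add F (!Q && !R), F !(Q || !S).
        F (!Q && !R): β-rule — branch into F !Q  //  F !R.
          branch 1.2.1 (add F !Q):
            F !(Q || !S): β-rule — branch into T Q  //  T !S.
              branch 1.2.1.1 (add T Q):
                ○ open, literals {Q=T, R=T, S=T}.
              branch 1.2.1.2 (add T !S):
                × closes — contains both S and !S.
          branch 1.2.2 (add F !R):
            F !(Q || !S): β-rule — branch into T Q  //  T !S.
              branch 1.2.2.1 (add T Q):
                ○ open, literals {Q=T, R=T, S=T}.
              branch 1.2.2.2 (add T !S):
                × closes — contains both S and !S.
  branch 2 (add F S, T (R -> (P && ((!Q && !R) || !(Q || !S))))):
    T (R -> (P && ((!Q && !R) || !(Q || !S)))): β-rule — branch into F R  //  T (P && ((!Q && !R) || !(Q || !S))).
      branch 2.1 (add F R):
        × closes — contains both R and !R.
      branch 2.2 (add T (P && ((!Q && !R) || !(Q || !S)))):
        T (P && ((!Q && !R) || !(Q || !S))): α-rule — add T P, T ((!Q && !R) || !(Q || !S)).
        T ((!Q && !R) || !(Q || !S)): β-rule — branch into T (!Q && !R)  //  T !(Q || !S).
          branch 2.2.1 (add T (!Q && !R)):
            T (!Q && !R): α-rule — add T !Q, T !R.
            × closes — contains both R and !R.
          branch 2.2.2 (add T !(Q || !S)):
            T !(Q || !S): α-rule — add F Q, F !S.
            × closes — contains both S and !S.
5 branches closed, 3 open.
An open branch gives a countermodel: P=F, R=T, S=T (unmentioned atoms arbitrary); under it the original formula is false.

Not valid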